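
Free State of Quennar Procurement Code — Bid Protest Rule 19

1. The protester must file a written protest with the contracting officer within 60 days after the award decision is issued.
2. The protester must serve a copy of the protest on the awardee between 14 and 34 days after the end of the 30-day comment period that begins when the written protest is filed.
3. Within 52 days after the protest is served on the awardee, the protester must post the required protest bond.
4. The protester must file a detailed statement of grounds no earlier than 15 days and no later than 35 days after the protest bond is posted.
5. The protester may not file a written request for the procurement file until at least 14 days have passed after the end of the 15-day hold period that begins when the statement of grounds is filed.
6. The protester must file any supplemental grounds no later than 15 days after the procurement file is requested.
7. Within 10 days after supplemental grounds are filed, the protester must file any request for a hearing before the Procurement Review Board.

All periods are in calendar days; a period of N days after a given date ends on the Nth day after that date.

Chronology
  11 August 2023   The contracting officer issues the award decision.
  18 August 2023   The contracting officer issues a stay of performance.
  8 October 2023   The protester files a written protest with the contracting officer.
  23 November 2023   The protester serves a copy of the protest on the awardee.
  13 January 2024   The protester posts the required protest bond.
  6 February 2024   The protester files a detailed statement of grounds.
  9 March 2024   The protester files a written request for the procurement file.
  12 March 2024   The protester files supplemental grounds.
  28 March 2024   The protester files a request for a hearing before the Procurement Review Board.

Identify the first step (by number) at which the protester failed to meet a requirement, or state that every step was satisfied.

Step 7

Step 1 — counting 60 days from 11 August 2023 (when the award decision is issued) gives a deadline of 10 October 2023; done 8 October 2023 — timely.
Step 2 — 14 and 34 days from 7 November 2023 (end of the 30-day comment period, which began when the written protest is filed on 8 October 2023) are 21 November 2023 and 11 December 2023 respectively; done 23 November 2023, which is between those dates.
Step 3 — counting 52 days from 23 November 2023 (when the protest is served on the awardee) gives a deadline of 14 January 2024; completed 13 January 2024, before the deadline.
Step 4 — 15 and 35 days from 13 January 2024 (when the protest bond is posted) are 28 January 2024 and 17 February 2024 respectively; done 6 February 2024 — within the window.
Step 5 — must wait 14 days from 21 February 2024 (end of the 15-day hold period, which began when the statement of grounds is filed on 6 February 2024), so not before 6 March 2024; 9 March 2024 is on or after that date.
Step 6 — counting 15 days from 9 March 2024 (when the procurement file is requested) gives a deadline of 24 March 2024; done 12 March 2024 — timely.
Step 7 — counting 10 days from 12 March 2024 (when supplemental grounds are filed) gives a deadline of 22 March 2024; 28 March 2024 misses that deadline by 6 days.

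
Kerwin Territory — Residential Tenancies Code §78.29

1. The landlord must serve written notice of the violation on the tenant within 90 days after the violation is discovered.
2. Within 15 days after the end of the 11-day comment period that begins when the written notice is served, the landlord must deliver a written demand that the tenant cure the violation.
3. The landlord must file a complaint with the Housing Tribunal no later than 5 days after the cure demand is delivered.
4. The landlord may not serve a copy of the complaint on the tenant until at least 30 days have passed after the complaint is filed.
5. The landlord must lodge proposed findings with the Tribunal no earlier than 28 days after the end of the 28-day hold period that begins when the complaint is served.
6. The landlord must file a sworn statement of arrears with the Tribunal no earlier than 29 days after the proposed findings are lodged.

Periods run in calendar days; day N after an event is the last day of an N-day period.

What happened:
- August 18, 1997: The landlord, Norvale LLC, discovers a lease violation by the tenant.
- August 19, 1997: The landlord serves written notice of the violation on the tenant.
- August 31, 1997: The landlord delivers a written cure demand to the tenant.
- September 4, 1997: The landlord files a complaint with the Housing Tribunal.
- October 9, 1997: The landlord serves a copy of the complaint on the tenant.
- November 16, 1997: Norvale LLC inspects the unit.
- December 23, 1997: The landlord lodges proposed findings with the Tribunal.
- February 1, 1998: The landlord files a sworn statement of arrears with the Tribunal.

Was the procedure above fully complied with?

Yes

(1) due by August 18, 1997 + 90 days = November 16, 1997; August 19, 1997 is within that limit.
(2) due by August 30, 1997 + 15 days = September 14, 1997; done August 31, 1997 — timely.
(3) due by August 31, 1997 + 5 days = September 5, 1997; done September 4, 1997 — timely.
(4) permitted from September 4, 1997 + 30 days = October 4, 1997 onward; October 9, 1997 is on or after that date.
(5) permitted from November 6, 1997 + 28 days = December 4, 1997 onward; December 23, 1997 is on or after that date.
(6) permitted from December 23, 1997 + 29 days = January 21, 1998 onward; done February 1, 1998 — permitted.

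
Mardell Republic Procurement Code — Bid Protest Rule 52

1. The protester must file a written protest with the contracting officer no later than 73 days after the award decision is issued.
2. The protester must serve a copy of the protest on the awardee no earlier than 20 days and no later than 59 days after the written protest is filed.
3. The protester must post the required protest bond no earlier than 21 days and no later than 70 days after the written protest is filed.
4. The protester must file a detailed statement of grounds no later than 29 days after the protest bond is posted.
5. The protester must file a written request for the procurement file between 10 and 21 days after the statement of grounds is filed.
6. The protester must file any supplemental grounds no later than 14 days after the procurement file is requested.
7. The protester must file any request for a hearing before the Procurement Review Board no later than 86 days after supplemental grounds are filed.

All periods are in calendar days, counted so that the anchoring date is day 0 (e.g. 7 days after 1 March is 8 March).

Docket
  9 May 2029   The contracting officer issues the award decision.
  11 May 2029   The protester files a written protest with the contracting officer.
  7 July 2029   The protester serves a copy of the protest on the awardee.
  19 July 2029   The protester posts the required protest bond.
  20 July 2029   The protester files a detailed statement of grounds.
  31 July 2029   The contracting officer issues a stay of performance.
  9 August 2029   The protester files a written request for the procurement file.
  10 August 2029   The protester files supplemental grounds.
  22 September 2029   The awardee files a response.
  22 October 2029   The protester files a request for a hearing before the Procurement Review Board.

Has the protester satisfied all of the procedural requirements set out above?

Yes

Step 1 — counting 73 days from 9 May 2029 (when the award decision is issued) gives a deadline of 21 July 2029; done 11 May 2029 — timely.
Step 2 — 20 and 59 days from 11 May 2029 (when the written protest is filed) are 31 May 2029 and 9 July 2029 respectively; done 7 July 2029 — within the window.
Step 3 — 21 and 70 days from 11 May 2029 (when the written protest is filed) are 1 June 2029 and 20 July 2029 respectively; done 19 July 2029, which is between those dates.
Step 4 — counting 29 days from 19 July 2029 (when the protest bond is posted) gives a deadline of 17 August 2029; done 20 July 2029 — timely.
Step 5 — 10 and 21 days from 20 July 2029 (when the statement of grounds is filed) are 30 July 2029 and 10 August 2029 respectively; 9 August 2029 falls inside that range.
Step 6 — counting 14 days from 9 August 2029 (when the procurement file is requested) gives a deadline of 23 August 2029; done 10 August 2029 — timely.
Step 7 — counting 86 days from 10 August 2029 (when supplemental grounds are filed) gives a deadline of 4 November 2029; done 22 October 2029 — timely.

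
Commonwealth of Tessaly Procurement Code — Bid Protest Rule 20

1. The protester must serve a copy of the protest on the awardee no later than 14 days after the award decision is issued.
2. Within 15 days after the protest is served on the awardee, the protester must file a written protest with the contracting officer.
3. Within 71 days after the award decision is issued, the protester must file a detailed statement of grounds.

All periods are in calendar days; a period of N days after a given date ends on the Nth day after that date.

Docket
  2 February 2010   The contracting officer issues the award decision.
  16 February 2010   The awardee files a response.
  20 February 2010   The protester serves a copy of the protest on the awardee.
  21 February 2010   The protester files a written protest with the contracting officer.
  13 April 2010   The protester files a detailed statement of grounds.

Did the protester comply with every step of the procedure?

No

(1) due by 2 February 2010 + 14 days = 16 February 2010; 20 February 2010 misses that deadline by 4 days.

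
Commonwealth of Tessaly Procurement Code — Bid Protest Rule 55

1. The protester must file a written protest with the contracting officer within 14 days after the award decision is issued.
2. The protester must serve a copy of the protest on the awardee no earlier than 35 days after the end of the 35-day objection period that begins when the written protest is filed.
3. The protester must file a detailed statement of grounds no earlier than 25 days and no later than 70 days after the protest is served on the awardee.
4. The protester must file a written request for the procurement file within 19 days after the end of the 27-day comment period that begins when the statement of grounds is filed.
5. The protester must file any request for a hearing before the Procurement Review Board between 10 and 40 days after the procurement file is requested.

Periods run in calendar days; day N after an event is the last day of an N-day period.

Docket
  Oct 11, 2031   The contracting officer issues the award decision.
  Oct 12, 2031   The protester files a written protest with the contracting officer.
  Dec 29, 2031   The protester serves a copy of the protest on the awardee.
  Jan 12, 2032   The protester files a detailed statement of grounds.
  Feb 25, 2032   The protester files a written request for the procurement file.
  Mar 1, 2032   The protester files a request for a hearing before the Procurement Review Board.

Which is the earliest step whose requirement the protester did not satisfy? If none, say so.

Step 1 — counting 14 days from Oct 11, 2031 (when the award decision is issued) gives a deadline of Oct 25, 2031; Oct 12, 2031 is within that limit.
Step 2 — must wait 35 days from Nov 16, 2031 (end of the 35-day objection period, which began when the written protest is filed on Oct 12, 2031), so not before Dec 21, 2031; Dec 29, 2031 is on or after that date.
Step 3 — 25 and 70 days from Dec 29, 2031 (when the protest is served on the awardee) are Jan 23, 2032 and Mar 8, 2032 respectively; Jan 12, 2032 is 11 days too early.

Step 3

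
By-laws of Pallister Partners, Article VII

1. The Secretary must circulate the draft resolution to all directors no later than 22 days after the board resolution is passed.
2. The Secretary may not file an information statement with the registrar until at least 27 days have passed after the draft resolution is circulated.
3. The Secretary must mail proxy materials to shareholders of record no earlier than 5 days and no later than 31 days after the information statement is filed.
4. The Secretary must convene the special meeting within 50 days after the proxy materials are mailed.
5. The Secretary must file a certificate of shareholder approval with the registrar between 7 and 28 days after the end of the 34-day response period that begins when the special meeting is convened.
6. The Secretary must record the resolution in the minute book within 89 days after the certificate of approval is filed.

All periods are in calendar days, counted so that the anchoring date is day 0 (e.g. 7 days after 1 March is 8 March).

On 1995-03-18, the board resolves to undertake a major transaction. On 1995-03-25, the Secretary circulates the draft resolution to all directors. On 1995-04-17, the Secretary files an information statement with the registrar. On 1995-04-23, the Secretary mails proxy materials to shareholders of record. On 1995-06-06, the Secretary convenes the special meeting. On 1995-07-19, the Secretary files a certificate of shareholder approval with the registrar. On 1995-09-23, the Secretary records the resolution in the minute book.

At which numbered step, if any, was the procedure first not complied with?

Step 1 — counting 22 days from 1995-03-18 (when the board resolution is passed) gives a deadline of 1995-04-09; 1995-03-25 is within that limit.
Step 2 — must wait 27 days from 1995-03-25 (when the draft resolution is circulated), so not before 1995-04-21; 1995-04-17 is 4 days before the earliest permitted date.

Step 2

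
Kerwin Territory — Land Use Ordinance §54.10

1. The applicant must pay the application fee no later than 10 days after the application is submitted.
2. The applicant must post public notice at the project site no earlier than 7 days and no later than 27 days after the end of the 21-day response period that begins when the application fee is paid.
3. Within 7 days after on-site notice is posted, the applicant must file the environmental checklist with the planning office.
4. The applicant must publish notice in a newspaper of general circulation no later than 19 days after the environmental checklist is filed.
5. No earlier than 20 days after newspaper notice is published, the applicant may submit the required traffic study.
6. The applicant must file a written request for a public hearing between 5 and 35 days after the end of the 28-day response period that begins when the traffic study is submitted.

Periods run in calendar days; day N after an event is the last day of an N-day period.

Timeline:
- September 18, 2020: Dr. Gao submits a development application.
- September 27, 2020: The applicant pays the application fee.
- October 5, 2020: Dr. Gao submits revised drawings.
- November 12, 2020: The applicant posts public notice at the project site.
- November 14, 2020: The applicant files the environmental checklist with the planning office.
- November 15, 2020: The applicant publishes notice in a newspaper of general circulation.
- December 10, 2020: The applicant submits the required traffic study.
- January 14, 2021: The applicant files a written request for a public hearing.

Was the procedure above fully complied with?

Yes

Step 1 — counting 10 days from September 18, 2020 (when the application is submitted) gives a deadline of September 28, 2020; done September 27, 2020 — timely.
Step 2 — 7 and 27 days from October 18, 2020 (end of the 21-day response period, which began when the application fee is paid on September 27, 2020) are October 25, 2020 and November 14, 2020 respectively; November 12, 2020 falls inside that range.
Step 3 — counting 7 days from November 12, 2020 (when on-site notice is posted) gives a deadline of November 19, 2020; completed November 14, 2020, before the deadline.
Step 4 — counting 19 days from November 14, 2020 (when the environmental checklist is filed) gives a deadline of December 3, 2020; November 15, 2020 is within that limit.
Step 5 — must wait 20 days from November 15, 2020 (when newspaper notice is published), so not before December 5, 2020; December 10, 2020 is on or after that date.
Step 6 — 5 and 35 days from January 7, 2021 (end of the 28-day response period, which began when the traffic study is submitted on December 10, 2020) are January 12, 2021 and February 11, 2021 respectively; done January 14, 2021 — within the window.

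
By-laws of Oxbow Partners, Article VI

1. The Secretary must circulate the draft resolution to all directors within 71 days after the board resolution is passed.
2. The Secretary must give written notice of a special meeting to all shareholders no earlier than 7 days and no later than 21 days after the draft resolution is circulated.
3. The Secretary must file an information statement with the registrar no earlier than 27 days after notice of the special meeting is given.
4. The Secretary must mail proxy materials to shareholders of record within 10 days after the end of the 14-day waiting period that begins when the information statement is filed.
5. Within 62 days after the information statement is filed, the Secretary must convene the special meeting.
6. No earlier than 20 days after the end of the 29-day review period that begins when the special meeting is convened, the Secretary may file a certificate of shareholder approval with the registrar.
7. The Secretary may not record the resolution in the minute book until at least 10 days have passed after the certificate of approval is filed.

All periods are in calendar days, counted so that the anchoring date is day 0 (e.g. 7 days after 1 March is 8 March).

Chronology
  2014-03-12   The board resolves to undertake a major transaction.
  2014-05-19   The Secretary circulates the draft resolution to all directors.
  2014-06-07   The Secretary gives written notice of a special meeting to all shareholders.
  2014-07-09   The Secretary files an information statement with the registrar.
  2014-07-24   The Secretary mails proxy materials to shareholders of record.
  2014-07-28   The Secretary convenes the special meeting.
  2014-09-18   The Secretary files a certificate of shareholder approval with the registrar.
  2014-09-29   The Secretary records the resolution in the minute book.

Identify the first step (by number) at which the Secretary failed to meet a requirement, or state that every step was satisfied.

None — every step was satisfied

Step 1: 71 days after 2014-03-12 (when the board resolution is passed) is 2014-05-22; completed 2014-05-19, before the deadline.
Step 2: the window is 7–21 days after 2014-05-19 (when the draft resolution is circulated), so 2014-05-26 through 2014-06-09; done 2014-06-07 — within the window.
Step 3: the earliest permitted date is 27 days after 2014-06-07 (when notice of the special meeting is given), i.e. 2014-07-04; 2014-07-09 is on or after that date.
Step 4: 10 days after 2014-07-23 (end of the 14-day waiting period, which began when the information statement is filed on 2014-07-09) is 2014-08-02; completed 2014-07-24, before the deadline.
Step 5: 62 days after 2014-07-09 (when the information statement is filed) is 2014-09-09; completed 2014-07-28, before the deadline.
Step 6: the earliest permitted date is 20 days after 2014-08-26 (end of the 29-day review period, which began when the special meeting is convened on 2014-07-28), i.e. 2014-09-15; 2014-09-18 is on or after that date.
Step 7: the earliest permitted date is 10 days after 2014-09-18 (when the certificate of approval is filed), i.e. 2014-09-28; 2014-09-29 is on or after that date.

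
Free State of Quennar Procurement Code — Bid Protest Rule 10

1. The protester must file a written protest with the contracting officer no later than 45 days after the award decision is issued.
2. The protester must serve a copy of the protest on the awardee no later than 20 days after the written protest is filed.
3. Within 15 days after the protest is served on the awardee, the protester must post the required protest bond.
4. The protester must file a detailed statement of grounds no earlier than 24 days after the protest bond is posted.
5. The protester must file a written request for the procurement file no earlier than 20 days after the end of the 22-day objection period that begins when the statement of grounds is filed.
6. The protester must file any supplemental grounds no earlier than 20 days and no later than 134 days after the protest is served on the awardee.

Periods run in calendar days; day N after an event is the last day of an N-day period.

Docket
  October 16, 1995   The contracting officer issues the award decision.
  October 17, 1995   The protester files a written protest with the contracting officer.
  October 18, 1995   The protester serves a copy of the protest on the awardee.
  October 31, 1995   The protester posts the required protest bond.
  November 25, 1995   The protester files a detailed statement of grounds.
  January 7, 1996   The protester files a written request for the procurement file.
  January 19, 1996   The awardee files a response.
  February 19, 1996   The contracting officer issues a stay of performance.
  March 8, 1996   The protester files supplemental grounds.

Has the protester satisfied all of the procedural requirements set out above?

(1) due by October 16, 1995 + 45 days = November 30, 1995; October 17, 1995 is within that limit.
(2) due by October 17, 1995 + 20 days = November 6, 1995; completed October 18, 1995, before the deadline.
(3) due by October 18, 1995 + 15 days = November 2, 1995; October 31, 1995 is within that limit.
(4) permitted from October 31, 1995 + 24 days = November 24, 1995 onward; done November 25, 1995, after the minimum wait.
(5) permitted from December 17, 1995 + 20 days = January 6, 1996 onward; done January 7, 1996, after the minimum wait.
(6) the permitted window runs from October 18, 1995 + 20 = November 7, 1995 to October 18, 1995 + 134 = February 29, 1996; March 8, 1996 is 8 days past the end of the window.

No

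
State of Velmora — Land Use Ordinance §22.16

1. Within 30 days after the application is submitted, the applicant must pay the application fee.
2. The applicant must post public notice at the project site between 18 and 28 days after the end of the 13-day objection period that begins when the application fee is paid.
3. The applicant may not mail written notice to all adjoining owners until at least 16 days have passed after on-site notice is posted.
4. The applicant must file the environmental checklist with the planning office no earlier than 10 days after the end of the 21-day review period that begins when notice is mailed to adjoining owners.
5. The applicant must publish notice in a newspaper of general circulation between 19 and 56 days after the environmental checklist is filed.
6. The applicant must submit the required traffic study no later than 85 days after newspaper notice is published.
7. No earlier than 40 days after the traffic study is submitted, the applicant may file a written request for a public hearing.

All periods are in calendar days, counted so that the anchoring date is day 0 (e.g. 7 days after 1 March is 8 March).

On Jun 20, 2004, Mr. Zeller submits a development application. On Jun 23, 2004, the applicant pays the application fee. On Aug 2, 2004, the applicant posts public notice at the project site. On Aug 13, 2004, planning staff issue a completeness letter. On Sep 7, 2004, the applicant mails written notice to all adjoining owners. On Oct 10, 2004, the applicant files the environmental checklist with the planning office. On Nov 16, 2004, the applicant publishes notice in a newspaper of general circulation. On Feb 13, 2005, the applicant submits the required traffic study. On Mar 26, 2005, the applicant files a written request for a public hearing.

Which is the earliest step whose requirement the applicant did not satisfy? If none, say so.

Step 1 — counting 30 days from Jun 20, 2004 (when the application is submitted) gives a deadline of Jul 20, 2004; done Jun 23, 2004 — timely.
Step 2 — 18 and 28 days from Jul 6, 2004 (end of the 13-day objection period, which began when the application fee is paid on Jun 23, 2004) are Jul 24, 2004 and Aug 3, 2004 respectively; done Aug 2, 2004 — within the window.
Step 3 — must wait 16 days from Aug 2, 2004 (when on-site notice is posted), so not before Aug 18, 2004; done Sep 7, 2004 — permitted.
Step 4 — must wait 10 days from Sep 28, 2004 (end of the 21-day review period, which began when notice is mailed to adjoining owners on Sep 7, 2004), so not before Oct 8, 2004; Oct 10, 2004 is on or after that date.
Step 5 — 19 and 56 days from Oct 10, 2004 (when the environmental checklist is filed) are Oct 29, 2004 and Dec 5, 2004 respectively; Nov 16, 2004 falls inside that range.
Step 6 — counting 85 days from Nov 16, 2004 (when newspaper notice is published) gives a deadline of Feb 9, 2005; Feb 13, 2005 misses that deadline by 4 days.

Step 6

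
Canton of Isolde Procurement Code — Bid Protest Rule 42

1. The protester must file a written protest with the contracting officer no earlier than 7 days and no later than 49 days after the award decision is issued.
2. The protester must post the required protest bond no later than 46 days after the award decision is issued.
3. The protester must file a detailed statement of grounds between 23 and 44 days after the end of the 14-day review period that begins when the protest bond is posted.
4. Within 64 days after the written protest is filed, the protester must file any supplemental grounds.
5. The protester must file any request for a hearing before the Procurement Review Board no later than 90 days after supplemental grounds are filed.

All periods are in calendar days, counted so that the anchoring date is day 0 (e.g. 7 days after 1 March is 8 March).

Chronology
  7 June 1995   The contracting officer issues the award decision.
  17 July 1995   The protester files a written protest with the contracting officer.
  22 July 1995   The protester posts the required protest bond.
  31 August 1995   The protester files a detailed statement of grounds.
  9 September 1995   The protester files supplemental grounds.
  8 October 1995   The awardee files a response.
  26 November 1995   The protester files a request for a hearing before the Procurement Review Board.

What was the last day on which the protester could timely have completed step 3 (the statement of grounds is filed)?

The protest bond is posted on 22 July 1995; the 14-day review period therefore ends 5 August 1995, and step 3 runs from that date. The window is 23–44 days after 5 August 1995; it closes on 18 September 1995.

18 September 1995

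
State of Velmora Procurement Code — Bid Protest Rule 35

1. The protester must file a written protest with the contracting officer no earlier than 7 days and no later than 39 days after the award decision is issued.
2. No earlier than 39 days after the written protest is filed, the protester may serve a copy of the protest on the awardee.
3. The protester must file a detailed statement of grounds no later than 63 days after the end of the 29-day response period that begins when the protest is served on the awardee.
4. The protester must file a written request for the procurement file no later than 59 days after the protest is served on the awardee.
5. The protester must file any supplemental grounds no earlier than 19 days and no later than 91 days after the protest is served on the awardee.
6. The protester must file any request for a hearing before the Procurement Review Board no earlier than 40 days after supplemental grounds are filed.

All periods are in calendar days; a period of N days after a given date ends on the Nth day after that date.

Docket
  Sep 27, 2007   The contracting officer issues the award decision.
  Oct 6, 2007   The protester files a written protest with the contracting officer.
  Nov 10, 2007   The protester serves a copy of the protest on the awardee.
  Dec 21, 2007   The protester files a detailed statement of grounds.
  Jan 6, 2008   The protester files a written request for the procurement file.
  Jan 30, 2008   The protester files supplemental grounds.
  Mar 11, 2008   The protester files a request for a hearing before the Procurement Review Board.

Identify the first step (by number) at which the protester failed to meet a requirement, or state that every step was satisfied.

Step 1 — 7 and 39 days from Sep 27, 2007 (when the award decision is issued) are Oct 4, 2007 and Nov 5, 2007 respectively; Oct 6, 2007 falls inside that range.
Step 2 — must wait 39 days from Oct 6, 2007 (when the written protest is filed), so not before Nov 14, 2007; done Nov 10, 2007 — 4 days too early.

Step 2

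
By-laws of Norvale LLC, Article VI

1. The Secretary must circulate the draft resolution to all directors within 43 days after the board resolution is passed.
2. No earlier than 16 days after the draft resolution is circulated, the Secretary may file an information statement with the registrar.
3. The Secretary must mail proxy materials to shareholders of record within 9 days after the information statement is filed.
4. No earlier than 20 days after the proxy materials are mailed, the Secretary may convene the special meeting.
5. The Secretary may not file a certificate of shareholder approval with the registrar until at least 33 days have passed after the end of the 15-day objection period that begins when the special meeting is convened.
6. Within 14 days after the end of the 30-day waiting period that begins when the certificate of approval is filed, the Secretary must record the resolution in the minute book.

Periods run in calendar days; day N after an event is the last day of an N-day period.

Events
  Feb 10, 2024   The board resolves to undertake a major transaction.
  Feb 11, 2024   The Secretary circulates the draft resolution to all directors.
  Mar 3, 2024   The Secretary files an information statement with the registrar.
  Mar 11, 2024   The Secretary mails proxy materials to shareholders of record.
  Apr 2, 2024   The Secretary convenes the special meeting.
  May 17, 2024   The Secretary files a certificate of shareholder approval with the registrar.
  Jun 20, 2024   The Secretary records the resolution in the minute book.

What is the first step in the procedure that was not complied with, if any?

Step 1 — counting 43 days from Feb 10, 2024 (when the board resolution is passed) gives a deadline of Mar 24, 2024; done Feb 11, 2024 — timely.
Step 2 — must wait 16 days from Feb 11, 2024 (when the draft resolution is circulated), so not before Feb 27, 2024; Mar 3, 2024 is on or after that date.
Step 3 — counting 9 days from Mar 3, 2024 (when the information statement is filed) gives a deadline of Mar 12, 2024; Mar 11, 2024 is within that limit.
Step 4 — must wait 20 days from Mar 11, 2024 (when the proxy materials are mailed), so not before Mar 31, 2024; done Apr 2, 2024 — permitted.
Step 5 — must wait 33 days from Apr 17, 2024 (end of the 15-day objection period, which began when the special meeting is convened on Apr 2, 2024), so not before May 20, 2024; done May 17, 2024 — 3 days too early.
The procedure was therefore not followed at step 5.

Step 5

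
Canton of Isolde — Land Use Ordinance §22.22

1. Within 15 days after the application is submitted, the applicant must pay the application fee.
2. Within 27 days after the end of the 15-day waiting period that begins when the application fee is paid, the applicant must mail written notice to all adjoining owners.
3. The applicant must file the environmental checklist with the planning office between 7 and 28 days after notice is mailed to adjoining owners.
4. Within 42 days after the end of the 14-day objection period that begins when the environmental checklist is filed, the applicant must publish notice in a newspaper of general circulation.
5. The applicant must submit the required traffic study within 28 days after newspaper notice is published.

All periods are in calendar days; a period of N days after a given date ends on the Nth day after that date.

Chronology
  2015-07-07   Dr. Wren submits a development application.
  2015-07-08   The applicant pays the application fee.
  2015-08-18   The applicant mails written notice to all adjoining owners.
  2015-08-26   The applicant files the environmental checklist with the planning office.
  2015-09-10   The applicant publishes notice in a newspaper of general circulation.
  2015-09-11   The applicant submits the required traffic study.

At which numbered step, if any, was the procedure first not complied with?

(1) due by 2015-07-07 + 15 days = 2015-07-22; 2015-07-08 is within that limit.
(2) due by 2015-07-23 + 27 days = 2015-08-19; 2015-08-18 is within that limit.
(3) the permitted window runs from 2015-08-18 + 7 = 2015-08-25 to 2015-08-18 + 28 = 2015-09-15; done 2015-08-26, which is between those dates.
(4) due by 2015-09-09 + 42 days = 2015-10-21; 2015-09-10 is within that limit.
(5) due by 2015-09-10 + 28 days = 2015-10-08; completed 2015-09-11, before the deadline.

None — every step was satisfied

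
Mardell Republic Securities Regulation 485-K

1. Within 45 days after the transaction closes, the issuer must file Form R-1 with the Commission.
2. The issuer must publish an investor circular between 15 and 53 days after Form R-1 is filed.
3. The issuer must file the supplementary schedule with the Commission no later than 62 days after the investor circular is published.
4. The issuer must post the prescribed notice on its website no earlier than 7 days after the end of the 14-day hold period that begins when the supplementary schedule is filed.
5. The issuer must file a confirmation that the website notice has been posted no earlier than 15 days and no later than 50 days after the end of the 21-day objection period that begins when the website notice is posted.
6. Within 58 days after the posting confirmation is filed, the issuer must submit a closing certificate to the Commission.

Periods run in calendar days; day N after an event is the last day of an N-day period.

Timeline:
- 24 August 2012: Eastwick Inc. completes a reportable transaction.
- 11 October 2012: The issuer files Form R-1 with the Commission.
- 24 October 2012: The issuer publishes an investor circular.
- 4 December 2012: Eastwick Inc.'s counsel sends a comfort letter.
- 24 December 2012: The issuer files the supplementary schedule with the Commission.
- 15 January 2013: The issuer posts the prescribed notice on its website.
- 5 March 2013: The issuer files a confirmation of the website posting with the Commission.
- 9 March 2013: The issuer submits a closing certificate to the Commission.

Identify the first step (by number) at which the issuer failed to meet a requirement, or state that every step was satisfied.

Step 1

(1) due by 24 August 2012 + 45 days = 8 October 2012; done 11 October 2012 — 3 days late.
The analysis stops there.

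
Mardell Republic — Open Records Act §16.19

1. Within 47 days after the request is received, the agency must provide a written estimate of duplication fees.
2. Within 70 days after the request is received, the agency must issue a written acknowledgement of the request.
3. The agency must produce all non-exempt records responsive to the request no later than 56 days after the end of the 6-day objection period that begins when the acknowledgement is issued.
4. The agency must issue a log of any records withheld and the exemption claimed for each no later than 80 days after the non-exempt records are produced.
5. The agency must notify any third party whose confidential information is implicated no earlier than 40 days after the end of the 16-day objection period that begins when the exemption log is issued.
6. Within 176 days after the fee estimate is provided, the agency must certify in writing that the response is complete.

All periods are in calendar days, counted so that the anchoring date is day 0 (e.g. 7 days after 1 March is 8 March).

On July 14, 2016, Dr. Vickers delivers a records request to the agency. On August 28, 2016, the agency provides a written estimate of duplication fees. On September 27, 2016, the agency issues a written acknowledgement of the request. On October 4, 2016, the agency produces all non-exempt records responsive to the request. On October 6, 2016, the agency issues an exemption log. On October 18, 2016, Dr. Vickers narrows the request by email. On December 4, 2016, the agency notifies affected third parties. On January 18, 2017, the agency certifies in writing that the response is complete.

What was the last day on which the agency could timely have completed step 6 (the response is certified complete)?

February 20, 2017

Step 6 runs from August 28, 2016, when the fee estimate is provided. 176 days after August 28, 2016 is February 20, 2017.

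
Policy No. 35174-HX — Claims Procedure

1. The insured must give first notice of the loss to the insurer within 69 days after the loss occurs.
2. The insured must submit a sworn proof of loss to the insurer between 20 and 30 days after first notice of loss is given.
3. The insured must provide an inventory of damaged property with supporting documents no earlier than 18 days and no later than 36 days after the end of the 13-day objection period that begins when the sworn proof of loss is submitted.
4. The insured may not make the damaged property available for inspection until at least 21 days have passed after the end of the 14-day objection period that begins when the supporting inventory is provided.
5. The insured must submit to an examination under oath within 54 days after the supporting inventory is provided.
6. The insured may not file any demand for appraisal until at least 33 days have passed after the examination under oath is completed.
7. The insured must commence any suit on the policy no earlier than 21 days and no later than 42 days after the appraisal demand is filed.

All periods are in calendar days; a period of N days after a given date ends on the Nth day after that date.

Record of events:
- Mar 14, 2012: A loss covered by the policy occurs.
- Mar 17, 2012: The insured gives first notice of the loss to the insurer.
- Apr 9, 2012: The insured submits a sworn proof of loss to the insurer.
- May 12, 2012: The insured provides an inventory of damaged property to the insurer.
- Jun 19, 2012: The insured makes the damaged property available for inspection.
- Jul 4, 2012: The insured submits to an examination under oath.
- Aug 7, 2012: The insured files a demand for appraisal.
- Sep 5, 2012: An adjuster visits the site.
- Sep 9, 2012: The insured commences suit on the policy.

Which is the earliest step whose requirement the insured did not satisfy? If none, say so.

None — every step was satisfied

(1) due by Mar 14, 2012 + 69 days = May 22, 2012; Mar 17, 2012 is within that limit.
(2) the permitted window runs from Mar 17, 2012 + 20 = Apr 6, 2012 to Mar 17, 2012 + 30 = Apr 16, 2012; done Apr 9, 2012 — within the window.
(3) the permitted window runs from Apr 22, 2012 + 18 = May 10, 2012 to Apr 22, 2012 + 36 = May 28, 2012; May 12, 2012 falls inside that range.
(4) permitted from May 26, 2012 + 21 days = Jun 16, 2012 onward; done Jun 19, 2012, after the minimum wait.
(5) due by May 12, 2012 + 54 days = Jul 5, 2012; Jul 4, 2012 is within that limit.
(6) permitted from Jul 4, 2012 + 33 days = Aug 6, 2012 onward; done Aug 7, 2012 — permitted.
(7) the permitted window runs from Aug 7, 2012 + 21 = Aug 28, 2012 to Aug 7, 2012 + 42 = Sep 18, 2012; done Sep 9, 2012, which is between those dates.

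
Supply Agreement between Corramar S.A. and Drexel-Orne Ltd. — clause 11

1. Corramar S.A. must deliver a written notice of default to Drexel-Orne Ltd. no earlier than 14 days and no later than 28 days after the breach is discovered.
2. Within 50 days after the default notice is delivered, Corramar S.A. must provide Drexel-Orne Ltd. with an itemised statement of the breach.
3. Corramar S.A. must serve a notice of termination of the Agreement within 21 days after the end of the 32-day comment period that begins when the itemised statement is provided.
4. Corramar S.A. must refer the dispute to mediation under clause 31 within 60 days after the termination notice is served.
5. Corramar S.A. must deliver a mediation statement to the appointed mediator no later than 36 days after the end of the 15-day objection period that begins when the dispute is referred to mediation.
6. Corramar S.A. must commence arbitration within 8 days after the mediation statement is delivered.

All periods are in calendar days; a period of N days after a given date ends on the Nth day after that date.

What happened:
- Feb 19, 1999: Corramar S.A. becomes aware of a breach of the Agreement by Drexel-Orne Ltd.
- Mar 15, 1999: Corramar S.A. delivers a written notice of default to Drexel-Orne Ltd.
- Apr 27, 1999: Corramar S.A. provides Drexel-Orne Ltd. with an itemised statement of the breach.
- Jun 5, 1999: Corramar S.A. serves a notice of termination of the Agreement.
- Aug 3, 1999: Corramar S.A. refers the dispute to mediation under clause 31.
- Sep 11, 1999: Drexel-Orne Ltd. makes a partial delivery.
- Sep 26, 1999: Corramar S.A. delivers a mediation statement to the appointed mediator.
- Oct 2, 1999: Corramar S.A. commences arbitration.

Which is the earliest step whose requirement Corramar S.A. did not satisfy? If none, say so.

Step 5

Step 1: the window is 14–28 days after Feb 19, 1999 (when the breach is discovered), so Mar 5, 1999 through Mar 19, 1999; done Mar 15, 1999 — within the window.
Step 2: 50 days after Mar 15, 1999 (when the default notice is delivered) is May 4, 1999; done Apr 27, 1999 — timely.
Step 3: 21 days after May 29, 1999 (end of the 32-day comment period, which began when the itemised statement is provided on Apr 27, 1999) is Jun 19, 1999; Jun 5, 1999 is within that limit.
Step 4: 60 days after Jun 5, 1999 (when the termination notice is served) is Aug 4, 1999; done Aug 3, 1999 — timely.
Step 5: 36 days after Aug 18, 1999 (end of the 15-day objection period, which began when the dispute is referred to mediation on Aug 3, 1999) is Sep 23, 1999; Sep 26, 1999 misses that deadline by 3 days.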